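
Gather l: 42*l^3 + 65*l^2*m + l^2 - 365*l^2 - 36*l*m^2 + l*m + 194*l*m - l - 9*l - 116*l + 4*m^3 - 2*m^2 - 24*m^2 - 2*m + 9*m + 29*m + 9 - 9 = 42*l^3 + l^2*(65*m - 364) + l*(-36*m^2 + 195*m - 126) + 4*m^3 - 26*m^2 + 36*m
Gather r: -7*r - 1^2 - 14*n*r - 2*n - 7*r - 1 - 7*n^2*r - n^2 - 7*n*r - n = -n^2 - 3*n + r*(-7*n^2 - 21*n - 14) - 2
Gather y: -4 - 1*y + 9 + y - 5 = 0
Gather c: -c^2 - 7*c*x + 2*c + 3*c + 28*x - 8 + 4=-c^2 + c*(5 - 7*x) + 28*x - 4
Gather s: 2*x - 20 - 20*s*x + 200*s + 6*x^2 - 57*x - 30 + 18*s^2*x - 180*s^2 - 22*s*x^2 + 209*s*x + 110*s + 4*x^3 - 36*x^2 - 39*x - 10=s^2*(18*x - 180) + s*(-22*x^2 + 189*x + 310) + 4*x^3 - 30*x^2 - 94*x - 60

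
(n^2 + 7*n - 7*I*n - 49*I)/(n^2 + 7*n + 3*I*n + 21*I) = (n - 7*I)/(n + 3*I)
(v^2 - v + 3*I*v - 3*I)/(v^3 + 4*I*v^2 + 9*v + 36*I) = (v - 1)/(v^2 + I*v + 12)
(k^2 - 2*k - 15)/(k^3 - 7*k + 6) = (k - 5)/(k^2 - 3*k + 2)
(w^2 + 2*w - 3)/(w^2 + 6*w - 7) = (w + 3)/(w + 7)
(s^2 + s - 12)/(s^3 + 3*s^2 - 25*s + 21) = (s + 4)/(s^2 + 6*s - 7)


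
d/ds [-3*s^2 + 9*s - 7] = 9 - 6*s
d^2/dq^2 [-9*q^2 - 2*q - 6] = -18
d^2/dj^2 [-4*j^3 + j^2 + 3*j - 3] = 2 - 24*j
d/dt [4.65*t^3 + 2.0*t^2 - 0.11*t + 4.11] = 13.95*t^2 + 4.0*t - 0.11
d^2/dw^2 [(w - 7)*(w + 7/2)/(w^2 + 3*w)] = (-13*w^3 - 147*w^2 - 441*w - 441)/(w^3*(w^3 + 9*w^2 + 27*w + 27))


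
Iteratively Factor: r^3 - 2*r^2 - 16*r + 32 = (r + 4)*(r^2 - 6*r + 8) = (r - 4)*(r + 4)*(r - 2)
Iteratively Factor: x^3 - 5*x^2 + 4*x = (x - 1)*(x^2 - 4*x) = x*(x - 1)*(x - 4)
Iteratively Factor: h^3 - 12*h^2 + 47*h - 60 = (h - 4)*(h^2 - 8*h + 15) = (h - 4)*(h - 3)*(h - 5)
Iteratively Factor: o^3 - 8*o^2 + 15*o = (o - 5)*(o^2 - 3*o) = (o - 5)*(o - 3)*(o)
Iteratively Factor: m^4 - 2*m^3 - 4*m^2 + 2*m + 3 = (m - 1)*(m^3 - m^2 - 5*m - 3) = (m - 1)*(m + 1)*(m^2 - 2*m - 3) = (m - 3)*(m - 1)*(m + 1)*(m + 1)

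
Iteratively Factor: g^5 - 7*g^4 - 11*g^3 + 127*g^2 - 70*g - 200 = (g + 4)*(g^4 - 11*g^3 + 33*g^2 - 5*g - 50) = (g - 2)*(g + 4)*(g^3 - 9*g^2 + 15*g + 25) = (g - 2)*(g + 1)*(g + 4)*(g^2 - 10*g + 25) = (g - 5)*(g - 2)*(g + 1)*(g + 4)*(g - 5)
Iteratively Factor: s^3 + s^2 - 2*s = (s - 1)*(s^2 + 2*s) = s*(s - 1)*(s + 2)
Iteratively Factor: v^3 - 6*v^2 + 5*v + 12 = (v - 3)*(v^2 - 3*v - 4) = (v - 3)*(v + 1)*(v - 4)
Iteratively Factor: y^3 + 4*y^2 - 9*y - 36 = (y - 3)*(y^2 + 7*y + 12) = (y - 3)*(y + 3)*(y + 4)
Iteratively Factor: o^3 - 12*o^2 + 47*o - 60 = (o - 4)*(o^2 - 8*o + 15) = (o - 5)*(o - 4)*(o - 3)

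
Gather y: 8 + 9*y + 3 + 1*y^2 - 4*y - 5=y^2 + 5*y + 6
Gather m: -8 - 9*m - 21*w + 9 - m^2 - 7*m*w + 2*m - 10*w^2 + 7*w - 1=-m^2 + m*(-7*w - 7) - 10*w^2 - 14*w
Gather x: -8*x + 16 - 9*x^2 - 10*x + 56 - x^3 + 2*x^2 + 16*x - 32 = -x^3 - 7*x^2 - 2*x + 40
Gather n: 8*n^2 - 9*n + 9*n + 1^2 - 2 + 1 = 8*n^2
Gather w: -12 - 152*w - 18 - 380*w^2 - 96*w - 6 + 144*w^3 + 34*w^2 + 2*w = 144*w^3 - 346*w^2 - 246*w - 36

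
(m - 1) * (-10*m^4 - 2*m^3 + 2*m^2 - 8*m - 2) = -10*m^5 + 8*m^4 + 4*m^3 - 10*m^2 + 6*m + 2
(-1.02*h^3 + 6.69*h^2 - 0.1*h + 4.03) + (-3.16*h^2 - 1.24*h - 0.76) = -1.02*h^3 + 3.53*h^2 - 1.34*h + 3.27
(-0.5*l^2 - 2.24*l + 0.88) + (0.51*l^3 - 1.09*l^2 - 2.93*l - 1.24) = 0.51*l^3 - 1.59*l^2 - 5.17*l - 0.36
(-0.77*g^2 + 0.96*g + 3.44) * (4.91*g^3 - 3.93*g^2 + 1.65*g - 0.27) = -3.7807*g^5 + 7.7397*g^4 + 11.8471*g^3 - 11.7273*g^2 + 5.4168*g - 0.9288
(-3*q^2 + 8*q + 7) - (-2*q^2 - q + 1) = -q^2 + 9*q + 6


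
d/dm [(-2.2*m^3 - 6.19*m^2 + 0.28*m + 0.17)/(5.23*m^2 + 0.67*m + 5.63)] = (-11.506*m^4 - 2.94799999999999*m^3 - 42.7697*m^2 - 71.4776*m + 1.4625)/(27.3529*m^4 + 7.0082*m^3 + 59.3387*m^2 + 7.5442*m + 31.6969)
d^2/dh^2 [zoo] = 0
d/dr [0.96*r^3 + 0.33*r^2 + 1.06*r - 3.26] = 2.88*r^2 + 0.66*r + 1.06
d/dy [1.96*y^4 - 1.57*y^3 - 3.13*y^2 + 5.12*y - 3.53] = 7.84*y^3 - 4.71*y^2 - 6.26*y + 5.12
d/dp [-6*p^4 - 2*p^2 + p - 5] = -24*p^3 - 4*p + 1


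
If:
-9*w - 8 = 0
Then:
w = -8/9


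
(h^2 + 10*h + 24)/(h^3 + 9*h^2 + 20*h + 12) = (h + 4)/(h^2 + 3*h + 2)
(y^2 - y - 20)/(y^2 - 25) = (y + 4)/(y + 5)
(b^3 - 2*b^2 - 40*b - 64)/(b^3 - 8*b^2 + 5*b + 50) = (b^2 - 4*b - 32)/(b^2 - 10*b + 25)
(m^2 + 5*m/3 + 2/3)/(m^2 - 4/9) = 3*(m + 1)/(3*m - 2)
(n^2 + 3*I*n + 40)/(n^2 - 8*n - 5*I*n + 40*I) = (n + 8*I)/(n - 8)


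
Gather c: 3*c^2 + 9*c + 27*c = 3*c^2 + 36*c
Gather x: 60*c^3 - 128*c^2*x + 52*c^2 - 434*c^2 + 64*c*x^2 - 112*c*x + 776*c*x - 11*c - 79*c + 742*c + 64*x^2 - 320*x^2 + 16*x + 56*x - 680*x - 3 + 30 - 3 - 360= 60*c^3 - 382*c^2 + 652*c + x^2*(64*c - 256) + x*(-128*c^2 + 664*c - 608) - 336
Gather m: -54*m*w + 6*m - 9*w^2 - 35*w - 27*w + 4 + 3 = m*(6 - 54*w) - 9*w^2 - 62*w + 7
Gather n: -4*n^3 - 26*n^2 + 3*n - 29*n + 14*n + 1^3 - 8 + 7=-4*n^3 - 26*n^2 - 12*n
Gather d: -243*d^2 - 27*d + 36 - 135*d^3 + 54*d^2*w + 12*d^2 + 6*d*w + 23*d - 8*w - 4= -135*d^3 + d^2*(54*w - 231) + d*(6*w - 4) - 8*w + 32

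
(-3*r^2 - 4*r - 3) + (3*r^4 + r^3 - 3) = 3*r^4 + r^3 - 3*r^2 - 4*r - 6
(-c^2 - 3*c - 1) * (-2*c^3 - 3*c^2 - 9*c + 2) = 2*c^5 + 9*c^4 + 20*c^3 + 28*c^2 + 3*c - 2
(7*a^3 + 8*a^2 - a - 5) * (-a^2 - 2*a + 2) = -7*a^5 - 22*a^4 - a^3 + 23*a^2 + 8*a - 10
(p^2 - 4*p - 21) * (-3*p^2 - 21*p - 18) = -3*p^4 - 9*p^3 + 129*p^2 + 513*p + 378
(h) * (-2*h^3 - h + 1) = -2*h^4 - h^2 + h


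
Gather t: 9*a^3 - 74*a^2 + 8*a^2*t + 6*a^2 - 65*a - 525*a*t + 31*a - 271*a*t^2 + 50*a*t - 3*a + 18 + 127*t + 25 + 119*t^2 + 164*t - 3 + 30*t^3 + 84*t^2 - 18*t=9*a^3 - 68*a^2 - 37*a + 30*t^3 + t^2*(203 - 271*a) + t*(8*a^2 - 475*a + 273) + 40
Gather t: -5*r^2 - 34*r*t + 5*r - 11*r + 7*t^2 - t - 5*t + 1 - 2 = -5*r^2 - 6*r + 7*t^2 + t*(-34*r - 6) - 1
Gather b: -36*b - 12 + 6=-36*b - 6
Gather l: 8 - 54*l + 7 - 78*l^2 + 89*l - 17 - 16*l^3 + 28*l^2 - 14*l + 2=-16*l^3 - 50*l^2 + 21*l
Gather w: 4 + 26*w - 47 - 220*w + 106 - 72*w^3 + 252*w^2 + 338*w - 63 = -72*w^3 + 252*w^2 + 144*w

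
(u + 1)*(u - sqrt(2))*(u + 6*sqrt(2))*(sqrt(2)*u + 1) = sqrt(2)*u^4 + sqrt(2)*u^3 + 11*u^3 - 7*sqrt(2)*u^2 + 11*u^2 - 12*u - 7*sqrt(2)*u - 12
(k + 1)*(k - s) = k^2 - k*s + k - s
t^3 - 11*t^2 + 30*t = t*(t - 6)*(t - 5)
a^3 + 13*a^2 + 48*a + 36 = (a + 1)*(a + 6)^2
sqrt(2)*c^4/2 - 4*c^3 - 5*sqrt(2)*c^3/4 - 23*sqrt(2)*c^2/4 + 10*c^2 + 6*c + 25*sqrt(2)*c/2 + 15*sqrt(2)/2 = (c - 3)*(c + 1/2)*(c - 5*sqrt(2))*(sqrt(2)*c/2 + 1)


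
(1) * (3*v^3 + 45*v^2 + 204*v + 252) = 3*v^3 + 45*v^2 + 204*v + 252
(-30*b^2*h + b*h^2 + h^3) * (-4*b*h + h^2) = 120*b^3*h^2 - 34*b^2*h^3 - 3*b*h^4 + h^5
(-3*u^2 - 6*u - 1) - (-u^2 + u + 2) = -2*u^2 - 7*u - 3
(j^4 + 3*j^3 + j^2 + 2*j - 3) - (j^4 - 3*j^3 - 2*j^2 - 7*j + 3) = 6*j^3 + 3*j^2 + 9*j - 6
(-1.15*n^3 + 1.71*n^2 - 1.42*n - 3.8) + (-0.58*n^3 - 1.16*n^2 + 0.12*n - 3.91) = -1.73*n^3 + 0.55*n^2 - 1.3*n - 7.71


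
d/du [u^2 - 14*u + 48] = 2*u - 14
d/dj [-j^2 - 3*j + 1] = -2*j - 3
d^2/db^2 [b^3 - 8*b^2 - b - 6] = 6*b - 16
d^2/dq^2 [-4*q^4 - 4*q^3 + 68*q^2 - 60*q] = -48*q^2 - 24*q + 136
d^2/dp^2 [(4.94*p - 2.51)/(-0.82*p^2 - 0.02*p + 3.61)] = (-(1.64*p + 0.02)*(3.28*p + 0.04)*(4.94*p - 2.51) + (24.3048*p - 3.9188)*(0.82*p^2 + 0.02*p - 3.61))/(0.82*p^2 + 0.02*p - 3.61)^3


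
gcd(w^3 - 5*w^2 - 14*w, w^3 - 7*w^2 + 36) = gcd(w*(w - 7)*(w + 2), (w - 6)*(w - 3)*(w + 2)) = w + 2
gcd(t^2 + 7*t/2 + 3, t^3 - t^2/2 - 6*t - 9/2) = t + 3/2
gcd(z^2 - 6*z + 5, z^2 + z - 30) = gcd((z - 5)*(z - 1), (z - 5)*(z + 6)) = z - 5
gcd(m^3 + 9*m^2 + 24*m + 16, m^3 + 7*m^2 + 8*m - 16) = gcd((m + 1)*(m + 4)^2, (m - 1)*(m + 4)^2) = m^2 + 8*m + 16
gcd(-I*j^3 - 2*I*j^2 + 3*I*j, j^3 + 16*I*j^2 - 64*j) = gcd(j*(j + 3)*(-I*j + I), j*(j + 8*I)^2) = j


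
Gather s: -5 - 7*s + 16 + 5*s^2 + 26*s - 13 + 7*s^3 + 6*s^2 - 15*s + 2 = 7*s^3 + 11*s^2 + 4*s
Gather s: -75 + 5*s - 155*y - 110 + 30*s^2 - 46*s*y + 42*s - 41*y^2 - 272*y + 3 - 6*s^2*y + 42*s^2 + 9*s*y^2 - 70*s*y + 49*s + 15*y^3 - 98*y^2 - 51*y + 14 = s^2*(72 - 6*y) + s*(9*y^2 - 116*y + 96) + 15*y^3 - 139*y^2 - 478*y - 168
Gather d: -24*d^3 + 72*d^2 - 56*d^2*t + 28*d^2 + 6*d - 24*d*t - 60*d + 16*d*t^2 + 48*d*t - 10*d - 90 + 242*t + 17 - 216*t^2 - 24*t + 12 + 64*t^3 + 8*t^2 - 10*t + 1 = -24*d^3 + d^2*(100 - 56*t) + d*(16*t^2 + 24*t - 64) + 64*t^3 - 208*t^2 + 208*t - 60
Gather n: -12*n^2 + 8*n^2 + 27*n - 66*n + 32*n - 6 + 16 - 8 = -4*n^2 - 7*n + 2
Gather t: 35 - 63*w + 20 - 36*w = 55 - 99*w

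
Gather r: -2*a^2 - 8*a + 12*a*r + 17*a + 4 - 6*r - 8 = -2*a^2 + 9*a + r*(12*a - 6) - 4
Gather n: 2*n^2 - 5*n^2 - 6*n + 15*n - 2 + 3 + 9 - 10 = -3*n^2 + 9*n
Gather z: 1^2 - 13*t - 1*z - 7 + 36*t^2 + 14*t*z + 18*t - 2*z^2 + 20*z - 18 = 36*t^2 + 5*t - 2*z^2 + z*(14*t + 19) - 24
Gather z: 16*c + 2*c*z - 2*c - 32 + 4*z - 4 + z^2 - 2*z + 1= 14*c + z^2 + z*(2*c + 2) - 35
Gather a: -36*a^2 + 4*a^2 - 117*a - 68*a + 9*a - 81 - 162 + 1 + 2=-32*a^2 - 176*a - 240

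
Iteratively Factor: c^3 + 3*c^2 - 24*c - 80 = (c - 5)*(c^2 + 8*c + 16) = (c - 5)*(c + 4)*(c + 4)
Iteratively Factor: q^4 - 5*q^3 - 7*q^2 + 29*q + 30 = (q - 5)*(q^3 - 7*q - 6) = (q - 5)*(q + 1)*(q^2 - q - 6) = (q - 5)*(q - 3)*(q + 1)*(q + 2)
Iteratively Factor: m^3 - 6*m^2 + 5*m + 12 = (m - 3)*(m^2 - 3*m - 4) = (m - 3)*(m + 1)*(m - 4)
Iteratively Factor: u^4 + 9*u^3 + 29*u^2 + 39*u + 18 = (u + 1)*(u^3 + 8*u^2 + 21*u + 18) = (u + 1)*(u + 2)*(u^2 + 6*u + 9) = (u + 1)*(u + 2)*(u + 3)*(u + 3)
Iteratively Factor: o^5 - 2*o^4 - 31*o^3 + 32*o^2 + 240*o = (o - 5)*(o^4 + 3*o^3 - 16*o^2 - 48*o) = (o - 5)*(o + 4)*(o^3 - o^2 - 12*o) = (o - 5)*(o - 4)*(o + 4)*(o^2 + 3*o) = o*(o - 5)*(o - 4)*(o + 4)*(o + 3)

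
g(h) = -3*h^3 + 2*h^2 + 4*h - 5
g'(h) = -9*h^2 + 4*h + 4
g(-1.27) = -0.71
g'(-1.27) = -15.60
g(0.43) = -3.15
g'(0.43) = 4.06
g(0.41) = -3.23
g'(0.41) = 4.13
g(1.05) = -2.07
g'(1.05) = -1.72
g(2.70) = -38.67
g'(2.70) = -50.81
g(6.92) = -875.67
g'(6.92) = -399.30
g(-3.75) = 166.33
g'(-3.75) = -137.56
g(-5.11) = 427.08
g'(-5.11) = -251.45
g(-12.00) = 5419.00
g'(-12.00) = -1340.00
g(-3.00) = 82.00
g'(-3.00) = -89.00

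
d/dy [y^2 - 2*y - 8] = 2*y - 2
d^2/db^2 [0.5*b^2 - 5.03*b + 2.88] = 1.00000000000000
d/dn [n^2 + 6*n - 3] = 2*n + 6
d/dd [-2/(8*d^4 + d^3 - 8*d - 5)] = 2*(32*d^3 + 3*d^2 - 8)/(8*d^4 + d^3 - 8*d - 5)^2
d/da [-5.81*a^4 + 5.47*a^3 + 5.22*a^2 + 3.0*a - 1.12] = -23.24*a^3 + 16.41*a^2 + 10.44*a + 3.0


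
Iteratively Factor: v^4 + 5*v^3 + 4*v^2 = (v + 4)*(v^3 + v^2) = v*(v + 4)*(v^2 + v) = v^2*(v + 4)*(v + 1)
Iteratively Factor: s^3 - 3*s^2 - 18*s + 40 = (s - 5)*(s^2 + 2*s - 8) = (s - 5)*(s - 2)*(s + 4)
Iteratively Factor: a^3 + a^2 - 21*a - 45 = (a + 3)*(a^2 - 2*a - 15) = (a - 5)*(a + 3)*(a + 3)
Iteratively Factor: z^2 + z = (z + 1)*(z)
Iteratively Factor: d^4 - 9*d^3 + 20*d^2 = (d)*(d^3 - 9*d^2 + 20*d) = d^2*(d^2 - 9*d + 20) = d^2*(d - 4)*(d - 5)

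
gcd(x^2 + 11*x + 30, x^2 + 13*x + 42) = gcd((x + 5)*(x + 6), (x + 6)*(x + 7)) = x + 6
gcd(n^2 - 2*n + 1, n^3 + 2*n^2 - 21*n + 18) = n - 1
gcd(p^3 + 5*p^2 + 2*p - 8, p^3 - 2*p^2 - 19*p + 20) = p^2 + 3*p - 4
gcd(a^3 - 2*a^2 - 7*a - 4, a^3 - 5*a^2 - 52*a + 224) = a - 4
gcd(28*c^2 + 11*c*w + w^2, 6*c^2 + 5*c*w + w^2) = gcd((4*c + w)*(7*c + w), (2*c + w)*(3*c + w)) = 1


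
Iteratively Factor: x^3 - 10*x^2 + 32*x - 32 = (x - 2)*(x^2 - 8*x + 16) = (x - 4)*(x - 2)*(x - 4)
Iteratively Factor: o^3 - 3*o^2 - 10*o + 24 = (o - 4)*(o^2 + o - 6) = (o - 4)*(o - 2)*(o + 3)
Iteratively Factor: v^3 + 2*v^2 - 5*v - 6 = (v - 2)*(v^2 + 4*v + 3) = (v - 2)*(v + 1)*(v + 3)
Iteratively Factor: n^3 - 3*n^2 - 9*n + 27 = (n - 3)*(n^2 - 9) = (n - 3)*(n + 3)*(n - 3)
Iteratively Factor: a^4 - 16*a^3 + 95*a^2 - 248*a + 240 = (a - 5)*(a^3 - 11*a^2 + 40*a - 48) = (a - 5)*(a - 4)*(a^2 - 7*a + 12) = (a - 5)*(a - 4)^2*(a - 3)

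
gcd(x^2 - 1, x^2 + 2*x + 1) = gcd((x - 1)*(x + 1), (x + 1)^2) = x + 1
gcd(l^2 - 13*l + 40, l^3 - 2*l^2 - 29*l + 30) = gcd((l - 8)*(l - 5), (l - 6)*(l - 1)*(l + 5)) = 1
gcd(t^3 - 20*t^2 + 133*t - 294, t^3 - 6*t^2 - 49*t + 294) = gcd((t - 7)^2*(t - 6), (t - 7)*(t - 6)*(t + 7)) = t^2 - 13*t + 42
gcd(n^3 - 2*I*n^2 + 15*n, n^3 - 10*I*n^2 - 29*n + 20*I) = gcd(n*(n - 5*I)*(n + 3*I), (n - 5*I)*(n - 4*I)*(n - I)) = n - 5*I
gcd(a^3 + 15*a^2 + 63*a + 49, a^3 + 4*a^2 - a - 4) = a + 1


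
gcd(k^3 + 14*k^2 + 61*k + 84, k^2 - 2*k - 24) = k + 4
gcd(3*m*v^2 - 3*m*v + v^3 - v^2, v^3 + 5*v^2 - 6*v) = v^2 - v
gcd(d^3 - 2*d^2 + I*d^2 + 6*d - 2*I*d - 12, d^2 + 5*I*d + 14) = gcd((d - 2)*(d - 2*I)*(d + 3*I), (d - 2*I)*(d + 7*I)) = d - 2*I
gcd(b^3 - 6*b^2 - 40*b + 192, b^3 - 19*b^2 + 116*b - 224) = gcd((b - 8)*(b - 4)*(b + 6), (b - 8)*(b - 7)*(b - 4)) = b^2 - 12*b + 32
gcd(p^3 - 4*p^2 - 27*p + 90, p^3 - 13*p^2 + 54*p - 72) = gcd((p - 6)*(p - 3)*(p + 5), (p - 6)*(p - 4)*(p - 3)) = p^2 - 9*p + 18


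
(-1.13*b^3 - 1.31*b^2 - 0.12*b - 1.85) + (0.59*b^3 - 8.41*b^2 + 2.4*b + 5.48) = -0.54*b^3 - 9.72*b^2 + 2.28*b + 3.63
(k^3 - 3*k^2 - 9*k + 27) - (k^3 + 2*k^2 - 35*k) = -5*k^2 + 26*k + 27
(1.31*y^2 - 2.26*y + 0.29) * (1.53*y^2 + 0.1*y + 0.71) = 2.0043*y^4 - 3.3268*y^3 + 1.1478*y^2 - 1.5756*y + 0.2059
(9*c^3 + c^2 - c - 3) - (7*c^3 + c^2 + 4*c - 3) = 2*c^3 - 5*c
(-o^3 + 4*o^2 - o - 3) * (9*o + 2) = -9*o^4 + 34*o^3 - o^2 - 29*o - 6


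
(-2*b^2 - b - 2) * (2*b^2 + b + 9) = -4*b^4 - 4*b^3 - 23*b^2 - 11*b - 18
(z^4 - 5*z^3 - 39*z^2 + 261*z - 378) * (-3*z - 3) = -3*z^5 + 12*z^4 + 132*z^3 - 666*z^2 + 351*z + 1134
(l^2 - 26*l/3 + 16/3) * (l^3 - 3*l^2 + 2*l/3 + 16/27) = l^5 - 35*l^4/3 + 32*l^3 - 572*l^2/27 - 128*l/81 + 256/81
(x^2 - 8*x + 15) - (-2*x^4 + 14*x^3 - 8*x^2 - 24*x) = 2*x^4 - 14*x^3 + 9*x^2 + 16*x + 15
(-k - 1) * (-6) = 6*k + 6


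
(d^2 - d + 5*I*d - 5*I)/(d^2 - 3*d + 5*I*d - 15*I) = (d - 1)/(d - 3)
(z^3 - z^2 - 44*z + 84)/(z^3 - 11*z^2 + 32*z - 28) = (z^2 + z - 42)/(z^2 - 9*z + 14)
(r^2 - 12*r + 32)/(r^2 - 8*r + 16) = (r - 8)/(r - 4)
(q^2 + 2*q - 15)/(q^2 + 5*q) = (q - 3)/q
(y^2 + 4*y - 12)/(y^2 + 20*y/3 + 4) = 3*(y - 2)/(3*y + 2)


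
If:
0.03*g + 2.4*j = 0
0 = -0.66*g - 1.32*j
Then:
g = 0.00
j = 0.00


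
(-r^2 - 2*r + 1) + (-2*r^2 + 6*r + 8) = -3*r^2 + 4*r + 9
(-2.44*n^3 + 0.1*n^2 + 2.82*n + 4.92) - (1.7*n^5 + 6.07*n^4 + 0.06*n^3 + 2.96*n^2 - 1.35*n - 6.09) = -1.7*n^5 - 6.07*n^4 - 2.5*n^3 - 2.86*n^2 + 4.17*n + 11.01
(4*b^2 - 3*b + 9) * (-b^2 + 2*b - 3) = -4*b^4 + 11*b^3 - 27*b^2 + 27*b - 27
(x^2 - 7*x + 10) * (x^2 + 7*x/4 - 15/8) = x^4 - 21*x^3/4 - 33*x^2/8 + 245*x/8 - 75/4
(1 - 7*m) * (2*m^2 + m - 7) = -14*m^3 - 5*m^2 + 50*m - 7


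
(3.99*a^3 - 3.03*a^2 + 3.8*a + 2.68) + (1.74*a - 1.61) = 3.99*a^3 - 3.03*a^2 + 5.54*a + 1.07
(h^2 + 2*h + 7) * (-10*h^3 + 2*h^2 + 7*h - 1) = -10*h^5 - 18*h^4 - 59*h^3 + 27*h^2 + 47*h - 7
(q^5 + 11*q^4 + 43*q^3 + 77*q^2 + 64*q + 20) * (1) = q^5 + 11*q^4 + 43*q^3 + 77*q^2 + 64*q + 20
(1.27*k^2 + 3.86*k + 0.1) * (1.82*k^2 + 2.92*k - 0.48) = 2.3114*k^4 + 10.7336*k^3 + 10.8436*k^2 - 1.5608*k - 0.048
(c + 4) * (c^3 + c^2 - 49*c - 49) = c^4 + 5*c^3 - 45*c^2 - 245*c - 196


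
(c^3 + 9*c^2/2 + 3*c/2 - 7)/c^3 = 1 + 9/(2*c) + 3/(2*c^2) - 7/c^3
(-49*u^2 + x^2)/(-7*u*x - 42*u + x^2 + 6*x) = (7*u + x)/(x + 6)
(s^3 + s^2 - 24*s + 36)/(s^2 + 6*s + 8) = (s^3 + s^2 - 24*s + 36)/(s^2 + 6*s + 8)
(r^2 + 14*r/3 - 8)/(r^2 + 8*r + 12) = (r - 4/3)/(r + 2)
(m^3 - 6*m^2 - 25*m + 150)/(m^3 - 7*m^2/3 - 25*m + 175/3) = 3*(m - 6)/(3*m - 7)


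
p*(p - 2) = p^2 - 2*p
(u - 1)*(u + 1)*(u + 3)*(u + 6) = u^4 + 9*u^3 + 17*u^2 - 9*u - 18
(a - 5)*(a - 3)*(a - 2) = a^3 - 10*a^2 + 31*a - 30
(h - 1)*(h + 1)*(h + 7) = h^3 + 7*h^2 - h - 7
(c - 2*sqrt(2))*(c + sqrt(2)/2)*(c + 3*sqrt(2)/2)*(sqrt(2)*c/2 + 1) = sqrt(2)*c^4/2 + c^3 - 13*sqrt(2)*c^2/4 - 19*c/2 - 3*sqrt(2)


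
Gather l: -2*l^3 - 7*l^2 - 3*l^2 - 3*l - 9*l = -2*l^3 - 10*l^2 - 12*l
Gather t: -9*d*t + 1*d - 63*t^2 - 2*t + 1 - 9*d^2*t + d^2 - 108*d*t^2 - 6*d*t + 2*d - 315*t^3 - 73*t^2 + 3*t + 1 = d^2 + 3*d - 315*t^3 + t^2*(-108*d - 136) + t*(-9*d^2 - 15*d + 1) + 2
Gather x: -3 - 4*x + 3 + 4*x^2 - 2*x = 4*x^2 - 6*x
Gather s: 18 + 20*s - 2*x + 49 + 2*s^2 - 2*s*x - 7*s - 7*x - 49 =2*s^2 + s*(13 - 2*x) - 9*x + 18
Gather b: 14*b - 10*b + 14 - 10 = 4*b + 4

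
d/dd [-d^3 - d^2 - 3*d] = -3*d^2 - 2*d - 3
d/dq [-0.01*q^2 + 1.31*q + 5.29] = 1.31 - 0.02*q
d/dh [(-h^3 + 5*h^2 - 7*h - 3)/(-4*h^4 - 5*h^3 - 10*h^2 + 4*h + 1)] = (-4*h^6 + 40*h^5 - 49*h^4 - 126*h^3 - 98*h^2 - 50*h + 5)/(16*h^8 + 40*h^7 + 105*h^6 + 68*h^5 + 52*h^4 - 90*h^3 - 4*h^2 + 8*h + 1)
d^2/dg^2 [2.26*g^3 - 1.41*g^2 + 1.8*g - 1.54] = 13.56*g - 2.82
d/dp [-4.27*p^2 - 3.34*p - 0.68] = -8.54*p - 3.34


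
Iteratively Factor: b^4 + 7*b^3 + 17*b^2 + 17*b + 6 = (b + 2)*(b^3 + 5*b^2 + 7*b + 3) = (b + 1)*(b + 2)*(b^2 + 4*b + 3) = (b + 1)^2*(b + 2)*(b + 3)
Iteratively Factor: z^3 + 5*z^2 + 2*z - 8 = (z + 4)*(z^2 + z - 2) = (z - 1)*(z + 4)*(z + 2)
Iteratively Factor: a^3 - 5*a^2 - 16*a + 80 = (a + 4)*(a^2 - 9*a + 20) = (a - 4)*(a + 4)*(a - 5)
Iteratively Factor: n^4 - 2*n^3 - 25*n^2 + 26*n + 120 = (n + 2)*(n^3 - 4*n^2 - 17*n + 60) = (n - 3)*(n + 2)*(n^2 - n - 20) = (n - 5)*(n - 3)*(n + 2)*(n + 4)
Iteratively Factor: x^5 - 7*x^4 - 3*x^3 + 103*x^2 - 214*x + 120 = (x - 2)*(x^4 - 5*x^3 - 13*x^2 + 77*x - 60) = (x - 2)*(x + 4)*(x^3 - 9*x^2 + 23*x - 15) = (x - 2)*(x - 1)*(x + 4)*(x^2 - 8*x + 15) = (x - 5)*(x - 2)*(x - 1)*(x + 4)*(x - 3)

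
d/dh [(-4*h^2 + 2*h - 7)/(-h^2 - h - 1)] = 3*(2*h^2 - 2*h - 3)/(h^4 + 2*h^3 + 3*h^2 + 2*h + 1)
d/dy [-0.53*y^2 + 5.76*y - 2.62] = 5.76 - 1.06*y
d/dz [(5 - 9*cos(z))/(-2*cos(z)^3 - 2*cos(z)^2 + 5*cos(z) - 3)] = 4*(36*cos(z)^3 - 12*cos(z)^2 - 20*cos(z) - 2)*sin(z)/(-4*sin(z)^2 - 7*cos(z) + cos(3*z) + 10)^2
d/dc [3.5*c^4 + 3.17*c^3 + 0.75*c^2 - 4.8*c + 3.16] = 14.0*c^3 + 9.51*c^2 + 1.5*c - 4.8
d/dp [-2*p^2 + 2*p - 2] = 2 - 4*p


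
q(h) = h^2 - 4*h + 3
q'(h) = 2*h - 4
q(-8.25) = 104.06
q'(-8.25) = -20.50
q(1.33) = -0.55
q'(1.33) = -1.34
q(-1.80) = 13.44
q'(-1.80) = -7.60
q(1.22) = -0.39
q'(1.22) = -1.56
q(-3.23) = 26.35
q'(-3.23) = -10.46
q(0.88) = 0.25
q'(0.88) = -2.24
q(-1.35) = 10.22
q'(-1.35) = -6.70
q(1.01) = -0.02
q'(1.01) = -1.98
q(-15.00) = 288.00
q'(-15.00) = -34.00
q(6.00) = 15.00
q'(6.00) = 8.00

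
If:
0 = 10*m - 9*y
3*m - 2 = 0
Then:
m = 2/3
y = 20/27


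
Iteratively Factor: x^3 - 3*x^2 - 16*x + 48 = (x - 4)*(x^2 + x - 12) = (x - 4)*(x - 3)*(x + 4)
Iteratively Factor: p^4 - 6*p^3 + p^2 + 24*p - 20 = (p + 2)*(p^3 - 8*p^2 + 17*p - 10) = (p - 1)*(p + 2)*(p^2 - 7*p + 10) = (p - 2)*(p - 1)*(p + 2)*(p - 5)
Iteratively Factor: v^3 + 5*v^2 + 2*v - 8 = (v - 1)*(v^2 + 6*v + 8) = (v - 1)*(v + 4)*(v + 2)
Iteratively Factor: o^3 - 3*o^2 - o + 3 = (o + 1)*(o^2 - 4*o + 3) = (o - 1)*(o + 1)*(o - 3)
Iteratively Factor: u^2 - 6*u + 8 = (u - 4)*(u - 2)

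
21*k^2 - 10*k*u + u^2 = (-7*k + u)*(-3*k + u)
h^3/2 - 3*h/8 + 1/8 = (h/2 + 1/2)*(h - 1/2)^2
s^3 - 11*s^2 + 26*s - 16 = (s - 8)*(s - 2)*(s - 1)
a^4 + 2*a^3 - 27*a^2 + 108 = (a - 3)^2*(a + 2)*(a + 6)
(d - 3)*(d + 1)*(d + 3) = d^3 + d^2 - 9*d - 9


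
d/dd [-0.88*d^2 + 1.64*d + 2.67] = 1.64 - 1.76*d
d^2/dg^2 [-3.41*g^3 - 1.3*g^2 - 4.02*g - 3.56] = -20.46*g - 2.6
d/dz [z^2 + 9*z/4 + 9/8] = 2*z + 9/4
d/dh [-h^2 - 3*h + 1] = -2*h - 3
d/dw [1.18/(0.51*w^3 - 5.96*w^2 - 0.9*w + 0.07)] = (-1.8054*w^2 + 14.0656*w + 1.062)/(0.51*w^3 - 5.96*w^2 - 0.9*w + 0.07)^2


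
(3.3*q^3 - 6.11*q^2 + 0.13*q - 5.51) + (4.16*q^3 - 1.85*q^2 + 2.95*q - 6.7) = 7.46*q^3 - 7.96*q^2 + 3.08*q - 12.21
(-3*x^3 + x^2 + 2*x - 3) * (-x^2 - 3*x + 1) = 3*x^5 + 8*x^4 - 8*x^3 - 2*x^2 + 11*x - 3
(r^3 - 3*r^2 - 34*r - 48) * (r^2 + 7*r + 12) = r^5 + 4*r^4 - 43*r^3 - 322*r^2 - 744*r - 576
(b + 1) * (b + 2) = b^2 + 3*b + 2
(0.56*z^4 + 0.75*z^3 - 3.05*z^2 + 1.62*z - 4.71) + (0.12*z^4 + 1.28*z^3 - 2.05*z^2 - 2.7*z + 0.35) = 0.68*z^4 + 2.03*z^3 - 5.1*z^2 - 1.08*z - 4.36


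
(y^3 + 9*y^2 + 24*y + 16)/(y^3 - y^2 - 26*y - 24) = (y + 4)/(y - 6)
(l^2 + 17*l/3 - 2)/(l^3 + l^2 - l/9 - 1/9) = 3*(l + 6)/(3*l^2 + 4*l + 1)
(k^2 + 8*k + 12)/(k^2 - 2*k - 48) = (k + 2)/(k - 8)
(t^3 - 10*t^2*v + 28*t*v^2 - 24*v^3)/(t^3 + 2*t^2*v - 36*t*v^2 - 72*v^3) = (t^2 - 4*t*v + 4*v^2)/(t^2 + 8*t*v + 12*v^2)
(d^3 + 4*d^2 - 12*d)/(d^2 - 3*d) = (d^2 + 4*d - 12)/(d - 3)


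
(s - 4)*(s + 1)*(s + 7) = s^3 + 4*s^2 - 25*s - 28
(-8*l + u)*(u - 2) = -8*l*u + 16*l + u^2 - 2*u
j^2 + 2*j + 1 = (j + 1)^2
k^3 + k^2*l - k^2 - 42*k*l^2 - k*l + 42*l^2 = (k - 1)*(k - 6*l)*(k + 7*l)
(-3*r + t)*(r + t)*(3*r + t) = -9*r^3 - 9*r^2*t + r*t^2 + t^3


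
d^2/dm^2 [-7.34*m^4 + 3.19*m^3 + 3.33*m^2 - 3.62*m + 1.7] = -88.08*m^2 + 19.14*m + 6.66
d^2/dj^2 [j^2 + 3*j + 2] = 2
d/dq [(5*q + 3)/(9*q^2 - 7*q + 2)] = (-45*q^2 - 54*q + 31)/(81*q^4 - 126*q^3 + 85*q^2 - 28*q + 4)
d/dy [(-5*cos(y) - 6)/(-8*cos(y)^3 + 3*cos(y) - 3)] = (60*cos(y) + 72*cos(2*y) + 20*cos(3*y) + 39)*sin(y)/(8*cos(y)^3 - 3*cos(y) + 3)^2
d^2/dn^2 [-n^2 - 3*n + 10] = -2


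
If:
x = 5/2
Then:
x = 5/2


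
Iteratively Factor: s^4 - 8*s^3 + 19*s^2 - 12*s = (s - 4)*(s^3 - 4*s^2 + 3*s) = (s - 4)*(s - 3)*(s^2 - s) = (s - 4)*(s - 3)*(s - 1)*(s)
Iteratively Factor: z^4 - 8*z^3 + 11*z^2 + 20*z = (z)*(z^3 - 8*z^2 + 11*z + 20) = z*(z + 1)*(z^2 - 9*z + 20) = z*(z - 5)*(z + 1)*(z - 4)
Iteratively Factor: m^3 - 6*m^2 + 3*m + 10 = (m - 5)*(m^2 - m - 2) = (m - 5)*(m - 2)*(m + 1)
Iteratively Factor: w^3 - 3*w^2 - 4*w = (w - 4)*(w^2 + w) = (w - 4)*(w + 1)*(w)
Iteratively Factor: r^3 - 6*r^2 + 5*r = (r)*(r^2 - 6*r + 5) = r*(r - 1)*(r - 5)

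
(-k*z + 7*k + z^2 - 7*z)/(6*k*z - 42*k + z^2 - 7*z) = (-k + z)/(6*k + z)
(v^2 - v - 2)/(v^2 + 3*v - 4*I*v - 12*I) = (v^2 - v - 2)/(v^2 + v*(3 - 4*I) - 12*I)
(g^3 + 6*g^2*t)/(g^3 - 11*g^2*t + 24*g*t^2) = g*(g + 6*t)/(g^2 - 11*g*t + 24*t^2)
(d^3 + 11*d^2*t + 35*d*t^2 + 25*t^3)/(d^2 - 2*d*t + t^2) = (d^3 + 11*d^2*t + 35*d*t^2 + 25*t^3)/(d^2 - 2*d*t + t^2)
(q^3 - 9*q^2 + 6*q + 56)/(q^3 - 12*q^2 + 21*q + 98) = (q - 4)/(q - 7)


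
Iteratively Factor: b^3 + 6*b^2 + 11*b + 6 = (b + 2)*(b^2 + 4*b + 3) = (b + 1)*(b + 2)*(b + 3)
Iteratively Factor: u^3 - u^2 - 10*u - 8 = (u + 1)*(u^2 - 2*u - 8) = (u - 4)*(u + 1)*(u + 2)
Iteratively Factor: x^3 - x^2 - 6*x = (x + 2)*(x^2 - 3*x) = (x - 3)*(x + 2)*(x)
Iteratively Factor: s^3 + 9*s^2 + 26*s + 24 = (s + 3)*(s^2 + 6*s + 8) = (s + 3)*(s + 4)*(s + 2)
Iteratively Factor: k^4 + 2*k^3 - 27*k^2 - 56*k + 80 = (k - 5)*(k^3 + 7*k^2 + 8*k - 16) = (k - 5)*(k + 4)*(k^2 + 3*k - 4) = (k - 5)*(k - 1)*(k + 4)*(k + 4)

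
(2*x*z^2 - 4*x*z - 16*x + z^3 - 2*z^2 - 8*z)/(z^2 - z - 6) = (2*x*z - 8*x + z^2 - 4*z)/(z - 3)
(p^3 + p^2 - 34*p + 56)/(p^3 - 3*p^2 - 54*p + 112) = (p - 4)/(p - 8)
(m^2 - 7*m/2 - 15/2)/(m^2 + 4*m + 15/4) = 2*(m - 5)/(2*m + 5)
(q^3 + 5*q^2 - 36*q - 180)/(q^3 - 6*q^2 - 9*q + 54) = (q^2 + 11*q + 30)/(q^2 - 9)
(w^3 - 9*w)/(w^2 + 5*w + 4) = w*(w^2 - 9)/(w^2 + 5*w + 4)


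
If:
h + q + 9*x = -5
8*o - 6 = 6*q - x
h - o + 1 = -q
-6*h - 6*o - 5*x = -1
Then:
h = -11/64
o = 25/32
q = -3/64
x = -17/32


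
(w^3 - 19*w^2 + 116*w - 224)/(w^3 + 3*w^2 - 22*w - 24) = (w^2 - 15*w + 56)/(w^2 + 7*w + 6)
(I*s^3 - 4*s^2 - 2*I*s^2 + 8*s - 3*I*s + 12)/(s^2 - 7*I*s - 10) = (I*s^3 - 2*s^2*(2 + I) + s*(8 - 3*I) + 12)/(s^2 - 7*I*s - 10)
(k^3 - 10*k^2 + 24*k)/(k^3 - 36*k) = (k - 4)/(k + 6)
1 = 1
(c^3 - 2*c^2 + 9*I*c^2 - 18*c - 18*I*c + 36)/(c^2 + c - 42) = (c^3 + c^2*(-2 + 9*I) - 18*c*(1 + I) + 36)/(c^2 + c - 42)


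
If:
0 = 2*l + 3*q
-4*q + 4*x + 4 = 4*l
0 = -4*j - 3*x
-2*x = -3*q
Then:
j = 9/16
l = 3/4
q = -1/2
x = -3/4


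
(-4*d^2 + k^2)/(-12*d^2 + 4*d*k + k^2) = (2*d + k)/(6*d + k)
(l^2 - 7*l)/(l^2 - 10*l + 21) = l/(l - 3)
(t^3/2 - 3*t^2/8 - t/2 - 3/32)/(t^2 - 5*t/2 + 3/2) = (8*t^2 + 6*t + 1)/(16*(t - 1))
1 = 1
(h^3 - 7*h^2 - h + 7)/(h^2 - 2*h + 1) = (h^2 - 6*h - 7)/(h - 1)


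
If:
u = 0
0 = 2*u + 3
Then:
No Solution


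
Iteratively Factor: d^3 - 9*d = (d + 3)*(d^2 - 3*d) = d*(d + 3)*(d - 3)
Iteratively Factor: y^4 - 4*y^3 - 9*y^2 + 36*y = (y - 4)*(y^3 - 9*y) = y*(y - 4)*(y^2 - 9) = y*(y - 4)*(y + 3)*(y - 3)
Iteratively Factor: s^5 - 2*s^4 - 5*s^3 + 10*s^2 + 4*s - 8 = (s + 1)*(s^4 - 3*s^3 - 2*s^2 + 12*s - 8) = (s + 1)*(s + 2)*(s^3 - 5*s^2 + 8*s - 4) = (s - 2)*(s + 1)*(s + 2)*(s^2 - 3*s + 2) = (s - 2)*(s - 1)*(s + 1)*(s + 2)*(s - 2)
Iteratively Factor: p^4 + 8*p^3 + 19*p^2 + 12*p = (p)*(p^3 + 8*p^2 + 19*p + 12) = p*(p + 4)*(p^2 + 4*p + 3) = p*(p + 3)*(p + 4)*(p + 1)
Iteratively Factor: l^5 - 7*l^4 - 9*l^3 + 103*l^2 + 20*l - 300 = (l + 2)*(l^4 - 9*l^3 + 9*l^2 + 85*l - 150) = (l - 5)*(l + 2)*(l^3 - 4*l^2 - 11*l + 30) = (l - 5)*(l - 2)*(l + 2)*(l^2 - 2*l - 15) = (l - 5)*(l - 2)*(l + 2)*(l + 3)*(l - 5)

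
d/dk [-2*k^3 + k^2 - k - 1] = -6*k^2 + 2*k - 1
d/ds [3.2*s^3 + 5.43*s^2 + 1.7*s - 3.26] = 9.6*s^2 + 10.86*s + 1.7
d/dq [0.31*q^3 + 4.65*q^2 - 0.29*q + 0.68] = 0.93*q^2 + 9.3*q - 0.29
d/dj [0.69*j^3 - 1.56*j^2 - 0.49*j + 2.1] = 2.07*j^2 - 3.12*j - 0.49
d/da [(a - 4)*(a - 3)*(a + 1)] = 3*a^2 - 12*a + 5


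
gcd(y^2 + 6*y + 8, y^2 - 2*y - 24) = y + 4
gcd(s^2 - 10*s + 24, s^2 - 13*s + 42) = s - 6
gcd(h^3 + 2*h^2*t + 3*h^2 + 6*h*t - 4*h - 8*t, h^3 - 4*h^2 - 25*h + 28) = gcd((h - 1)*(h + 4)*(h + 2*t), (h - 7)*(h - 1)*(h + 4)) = h^2 + 3*h - 4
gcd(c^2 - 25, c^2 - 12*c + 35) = c - 5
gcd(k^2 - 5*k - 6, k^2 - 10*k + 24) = k - 6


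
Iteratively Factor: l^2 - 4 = (l + 2)*(l - 2)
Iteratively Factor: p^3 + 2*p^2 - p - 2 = (p - 1)*(p^2 + 3*p + 2) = (p - 1)*(p + 1)*(p + 2)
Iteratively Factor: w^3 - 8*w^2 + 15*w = (w)*(w^2 - 8*w + 15) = w*(w - 5)*(w - 3)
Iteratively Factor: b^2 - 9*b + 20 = (b - 4)*(b - 5)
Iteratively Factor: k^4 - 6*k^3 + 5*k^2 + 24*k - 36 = (k - 3)*(k^3 - 3*k^2 - 4*k + 12) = (k - 3)*(k + 2)*(k^2 - 5*k + 6) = (k - 3)*(k - 2)*(k + 2)*(k - 3)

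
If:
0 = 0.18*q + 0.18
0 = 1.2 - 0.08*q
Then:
No Solution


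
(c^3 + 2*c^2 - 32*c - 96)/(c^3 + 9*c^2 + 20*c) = (c^2 - 2*c - 24)/(c*(c + 5))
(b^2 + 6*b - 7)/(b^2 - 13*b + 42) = (b^2 + 6*b - 7)/(b^2 - 13*b + 42)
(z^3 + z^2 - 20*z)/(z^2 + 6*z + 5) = z*(z - 4)/(z + 1)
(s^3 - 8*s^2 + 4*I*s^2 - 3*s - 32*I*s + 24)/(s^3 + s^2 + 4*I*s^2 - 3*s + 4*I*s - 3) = (s - 8)/(s + 1)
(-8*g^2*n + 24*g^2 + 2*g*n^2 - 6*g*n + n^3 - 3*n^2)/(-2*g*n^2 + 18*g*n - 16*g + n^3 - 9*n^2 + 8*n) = (4*g*n - 12*g + n^2 - 3*n)/(n^2 - 9*n + 8)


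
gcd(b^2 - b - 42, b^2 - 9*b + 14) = b - 7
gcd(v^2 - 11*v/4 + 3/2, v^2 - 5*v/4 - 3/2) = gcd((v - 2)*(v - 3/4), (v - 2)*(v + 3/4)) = v - 2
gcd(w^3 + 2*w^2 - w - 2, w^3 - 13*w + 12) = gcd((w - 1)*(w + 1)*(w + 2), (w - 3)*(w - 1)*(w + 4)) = w - 1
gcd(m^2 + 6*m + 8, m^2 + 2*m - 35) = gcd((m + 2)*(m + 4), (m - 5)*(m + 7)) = 1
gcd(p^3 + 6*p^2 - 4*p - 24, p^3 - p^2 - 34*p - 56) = p + 2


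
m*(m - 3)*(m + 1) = m^3 - 2*m^2 - 3*m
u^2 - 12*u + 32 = (u - 8)*(u - 4)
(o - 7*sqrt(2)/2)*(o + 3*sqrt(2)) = o^2 - sqrt(2)*o/2 - 21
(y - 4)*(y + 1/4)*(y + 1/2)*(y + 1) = y^4 - 9*y^3/4 - 49*y^2/8 - 27*y/8 - 1/2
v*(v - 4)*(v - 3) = v^3 - 7*v^2 + 12*v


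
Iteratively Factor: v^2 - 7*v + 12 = (v - 3)*(v - 4)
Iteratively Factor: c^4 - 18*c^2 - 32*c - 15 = (c + 1)*(c^3 - c^2 - 17*c - 15) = (c + 1)^2*(c^2 - 2*c - 15) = (c - 5)*(c + 1)^2*(c + 3)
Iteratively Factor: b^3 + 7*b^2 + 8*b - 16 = (b + 4)*(b^2 + 3*b - 4) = (b - 1)*(b + 4)*(b + 4)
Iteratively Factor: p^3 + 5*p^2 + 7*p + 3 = (p + 1)*(p^2 + 4*p + 3) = (p + 1)^2*(p + 3)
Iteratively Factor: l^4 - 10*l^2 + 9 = (l - 3)*(l^3 + 3*l^2 - l - 3) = (l - 3)*(l + 1)*(l^2 + 2*l - 3) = (l - 3)*(l - 1)*(l + 1)*(l + 3)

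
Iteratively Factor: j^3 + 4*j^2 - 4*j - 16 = (j - 2)*(j^2 + 6*j + 8) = (j - 2)*(j + 2)*(j + 4)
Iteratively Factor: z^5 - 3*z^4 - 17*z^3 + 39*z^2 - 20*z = (z - 1)*(z^4 - 2*z^3 - 19*z^2 + 20*z) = (z - 1)^2*(z^3 - z^2 - 20*z) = (z - 5)*(z - 1)^2*(z^2 + 4*z) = (z - 5)*(z - 1)^2*(z + 4)*(z)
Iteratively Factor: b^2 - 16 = (b + 4)*(b - 4)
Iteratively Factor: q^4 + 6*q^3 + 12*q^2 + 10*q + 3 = (q + 1)*(q^3 + 5*q^2 + 7*q + 3) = (q + 1)^2*(q^2 + 4*q + 3) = (q + 1)^3*(q + 3)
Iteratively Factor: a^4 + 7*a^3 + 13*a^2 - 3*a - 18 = (a - 1)*(a^3 + 8*a^2 + 21*a + 18) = (a - 1)*(a + 3)*(a^2 + 5*a + 6) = (a - 1)*(a + 3)^2*(a + 2)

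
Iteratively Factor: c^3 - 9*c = (c)*(c^2 - 9) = c*(c - 3)*(c + 3)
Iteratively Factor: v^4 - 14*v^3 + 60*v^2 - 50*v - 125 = (v + 1)*(v^3 - 15*v^2 + 75*v - 125) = (v - 5)*(v + 1)*(v^2 - 10*v + 25) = (v - 5)^2*(v + 1)*(v - 5)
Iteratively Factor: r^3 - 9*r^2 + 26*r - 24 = (r - 2)*(r^2 - 7*r + 12) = (r - 3)*(r - 2)*(r - 4)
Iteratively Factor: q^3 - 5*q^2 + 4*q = (q - 4)*(q^2 - q) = (q - 4)*(q - 1)*(q)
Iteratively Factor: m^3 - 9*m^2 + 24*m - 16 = (m - 4)*(m^2 - 5*m + 4) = (m - 4)^2*(m - 1)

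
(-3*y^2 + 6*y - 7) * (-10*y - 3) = 30*y^3 - 51*y^2 + 52*y + 21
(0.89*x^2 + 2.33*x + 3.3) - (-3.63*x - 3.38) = 0.89*x^2 + 5.96*x + 6.68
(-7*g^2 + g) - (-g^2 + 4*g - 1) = -6*g^2 - 3*g + 1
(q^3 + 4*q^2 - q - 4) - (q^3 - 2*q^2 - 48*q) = 6*q^2 + 47*q - 4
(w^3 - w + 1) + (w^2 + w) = w^3 + w^2 + 1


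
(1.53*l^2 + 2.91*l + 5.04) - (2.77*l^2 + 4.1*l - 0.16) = -1.24*l^2 - 1.19*l + 5.2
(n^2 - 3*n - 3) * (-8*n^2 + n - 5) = -8*n^4 + 25*n^3 + 16*n^2 + 12*n + 15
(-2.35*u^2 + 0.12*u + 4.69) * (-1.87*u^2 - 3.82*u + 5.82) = 4.3945*u^4 + 8.7526*u^3 - 22.9057*u^2 - 17.2174*u + 27.2958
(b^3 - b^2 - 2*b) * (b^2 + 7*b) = b^5 + 6*b^4 - 9*b^3 - 14*b^2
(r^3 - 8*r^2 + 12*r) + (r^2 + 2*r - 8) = r^3 - 7*r^2 + 14*r - 8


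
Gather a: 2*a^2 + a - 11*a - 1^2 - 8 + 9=2*a^2 - 10*a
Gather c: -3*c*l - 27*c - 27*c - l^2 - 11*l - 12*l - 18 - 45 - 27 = c*(-3*l - 54) - l^2 - 23*l - 90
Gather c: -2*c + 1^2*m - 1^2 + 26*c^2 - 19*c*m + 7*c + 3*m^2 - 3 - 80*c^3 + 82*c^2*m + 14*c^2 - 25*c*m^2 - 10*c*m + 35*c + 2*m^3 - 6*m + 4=-80*c^3 + c^2*(82*m + 40) + c*(-25*m^2 - 29*m + 40) + 2*m^3 + 3*m^2 - 5*m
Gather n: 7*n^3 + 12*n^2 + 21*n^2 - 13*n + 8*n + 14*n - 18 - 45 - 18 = 7*n^3 + 33*n^2 + 9*n - 81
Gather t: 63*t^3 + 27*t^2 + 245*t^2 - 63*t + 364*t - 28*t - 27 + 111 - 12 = 63*t^3 + 272*t^2 + 273*t + 72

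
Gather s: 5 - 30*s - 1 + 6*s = 4 - 24*s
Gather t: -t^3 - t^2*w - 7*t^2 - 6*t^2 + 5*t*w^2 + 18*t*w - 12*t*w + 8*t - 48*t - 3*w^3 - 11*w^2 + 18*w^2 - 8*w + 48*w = -t^3 + t^2*(-w - 13) + t*(5*w^2 + 6*w - 40) - 3*w^3 + 7*w^2 + 40*w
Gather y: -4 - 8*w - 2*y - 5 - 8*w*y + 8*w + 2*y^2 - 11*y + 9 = 2*y^2 + y*(-8*w - 13)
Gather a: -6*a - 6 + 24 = 18 - 6*a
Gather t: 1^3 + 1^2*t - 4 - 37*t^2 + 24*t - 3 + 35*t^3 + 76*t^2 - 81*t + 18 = 35*t^3 + 39*t^2 - 56*t + 12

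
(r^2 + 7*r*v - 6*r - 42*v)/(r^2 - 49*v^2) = (r - 6)/(r - 7*v)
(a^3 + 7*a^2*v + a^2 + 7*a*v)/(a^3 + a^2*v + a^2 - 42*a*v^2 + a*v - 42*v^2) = a/(a - 6*v)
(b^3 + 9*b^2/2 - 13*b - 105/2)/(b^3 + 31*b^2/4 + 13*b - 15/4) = 2*(2*b - 7)/(4*b - 1)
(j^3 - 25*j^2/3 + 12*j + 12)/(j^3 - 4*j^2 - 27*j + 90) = (j + 2/3)/(j + 5)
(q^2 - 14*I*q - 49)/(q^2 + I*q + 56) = (q - 7*I)/(q + 8*I)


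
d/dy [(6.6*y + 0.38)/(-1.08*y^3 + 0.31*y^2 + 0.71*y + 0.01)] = (14.256*y^3 - 0.8148*y^2 - 0.2356*y - 0.2038)/(1.1664*y^6 - 0.6696*y^5 - 1.4375*y^4 + 0.4186*y^3 + 0.5103*y^2 + 0.0142*y + 0.0001)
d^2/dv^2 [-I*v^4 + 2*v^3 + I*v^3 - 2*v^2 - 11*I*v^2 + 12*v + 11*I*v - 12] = -12*I*v^2 + 6*v*(2 + I) - 4 - 22*I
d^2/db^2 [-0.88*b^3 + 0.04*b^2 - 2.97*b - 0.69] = 0.08 - 5.28*b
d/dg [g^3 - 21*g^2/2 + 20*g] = 3*g^2 - 21*g + 20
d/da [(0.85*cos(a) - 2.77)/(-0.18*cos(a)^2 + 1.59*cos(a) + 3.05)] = (-0.153*cos(a)^2 + 0.9972*cos(a) - 6.9968)*sin(a)/(0.0324*cos(a)^4 - 0.5724*cos(a)^3 + 1.4301*cos(a)^2 + 9.699*cos(a) + 9.3025)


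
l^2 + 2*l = l*(l + 2)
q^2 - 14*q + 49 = (q - 7)^2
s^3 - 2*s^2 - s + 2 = (s - 2)*(s - 1)*(s + 1)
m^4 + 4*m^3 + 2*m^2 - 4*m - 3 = (m - 1)*(m + 1)^2*(m + 3)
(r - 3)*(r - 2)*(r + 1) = r^3 - 4*r^2 + r + 6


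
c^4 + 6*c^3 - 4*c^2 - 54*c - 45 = (c - 3)*(c + 1)*(c + 3)*(c + 5)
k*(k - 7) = k^2 - 7*k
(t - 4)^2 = t^2 - 8*t + 16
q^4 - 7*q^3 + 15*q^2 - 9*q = q*(q - 3)^2*(q - 1)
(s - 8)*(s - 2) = s^2 - 10*s + 16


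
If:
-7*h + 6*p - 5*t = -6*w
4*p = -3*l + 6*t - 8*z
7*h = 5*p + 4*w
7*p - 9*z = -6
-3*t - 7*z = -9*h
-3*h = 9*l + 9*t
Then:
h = 3246/5039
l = -3428/5039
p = -246/5039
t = 2346/5039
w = 5988/5039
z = 3168/5039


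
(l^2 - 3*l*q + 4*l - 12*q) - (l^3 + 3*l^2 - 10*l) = -l^3 - 2*l^2 - 3*l*q + 14*l - 12*q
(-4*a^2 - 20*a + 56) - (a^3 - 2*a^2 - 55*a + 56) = -a^3 - 2*a^2 + 35*a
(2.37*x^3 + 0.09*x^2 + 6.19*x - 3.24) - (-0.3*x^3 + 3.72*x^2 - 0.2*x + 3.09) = 2.67*x^3 - 3.63*x^2 + 6.39*x - 6.33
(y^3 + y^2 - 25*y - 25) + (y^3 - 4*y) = 2*y^3 + y^2 - 29*y - 25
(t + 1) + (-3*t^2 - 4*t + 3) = -3*t^2 - 3*t + 4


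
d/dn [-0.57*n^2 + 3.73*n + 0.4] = 3.73 - 1.14*n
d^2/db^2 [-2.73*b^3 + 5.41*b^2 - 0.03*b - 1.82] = 10.82 - 16.38*b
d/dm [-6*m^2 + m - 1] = 1 - 12*m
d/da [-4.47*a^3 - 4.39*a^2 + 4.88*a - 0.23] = -13.41*a^2 - 8.78*a + 4.88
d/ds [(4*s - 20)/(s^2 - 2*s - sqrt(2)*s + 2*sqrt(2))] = 4*(s^2 - 2*s - sqrt(2)*s + (s - 5)*(-2*s + sqrt(2) + 2) + 2*sqrt(2))/(s^2 - 2*s - sqrt(2)*s + 2*sqrt(2))^2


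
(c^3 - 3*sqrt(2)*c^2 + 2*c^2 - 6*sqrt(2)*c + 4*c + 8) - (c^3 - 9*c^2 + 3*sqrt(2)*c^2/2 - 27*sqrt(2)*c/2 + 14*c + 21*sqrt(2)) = -9*sqrt(2)*c^2/2 + 11*c^2 - 10*c + 15*sqrt(2)*c/2 - 21*sqrt(2) + 8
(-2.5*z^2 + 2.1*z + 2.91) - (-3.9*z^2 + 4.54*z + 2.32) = 1.4*z^2 - 2.44*z + 0.59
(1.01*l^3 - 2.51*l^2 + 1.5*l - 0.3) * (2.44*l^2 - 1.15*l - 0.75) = 2.4644*l^5 - 7.2859*l^4 + 5.789*l^3 - 0.5745*l^2 - 0.78*l + 0.225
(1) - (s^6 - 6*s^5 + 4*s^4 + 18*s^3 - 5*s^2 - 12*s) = -s^6 + 6*s^5 - 4*s^4 - 18*s^3 + 5*s^2 + 12*s + 1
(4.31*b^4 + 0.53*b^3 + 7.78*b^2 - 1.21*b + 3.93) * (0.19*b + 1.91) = 0.8189*b^5 + 8.3328*b^4 + 2.4905*b^3 + 14.6299*b^2 - 1.5644*b + 7.5063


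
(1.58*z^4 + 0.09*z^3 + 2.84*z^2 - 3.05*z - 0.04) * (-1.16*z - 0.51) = -1.8328*z^5 - 0.9102*z^4 - 3.3403*z^3 + 2.0896*z^2 + 1.6019*z + 0.0204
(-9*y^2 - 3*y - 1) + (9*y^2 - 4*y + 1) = -7*y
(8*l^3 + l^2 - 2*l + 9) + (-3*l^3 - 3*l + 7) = 5*l^3 + l^2 - 5*l + 16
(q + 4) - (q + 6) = -2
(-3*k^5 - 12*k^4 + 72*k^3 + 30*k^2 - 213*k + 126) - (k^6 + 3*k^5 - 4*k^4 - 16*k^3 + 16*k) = -k^6 - 6*k^5 - 8*k^4 + 88*k^3 + 30*k^2 - 229*k + 126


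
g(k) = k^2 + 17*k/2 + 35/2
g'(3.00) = 14.50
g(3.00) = 52.00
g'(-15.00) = -21.50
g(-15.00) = 115.00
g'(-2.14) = 4.22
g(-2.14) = 3.89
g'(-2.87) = 2.76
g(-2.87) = 1.34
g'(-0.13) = 8.24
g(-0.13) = 16.41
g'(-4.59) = -0.68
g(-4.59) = -0.45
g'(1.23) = 10.96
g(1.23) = 29.47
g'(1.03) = 10.56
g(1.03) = 27.32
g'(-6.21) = -3.92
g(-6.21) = 3.28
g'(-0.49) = 7.52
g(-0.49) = 13.58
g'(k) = 2*k + 17/2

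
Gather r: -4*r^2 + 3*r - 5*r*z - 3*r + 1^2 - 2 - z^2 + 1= -4*r^2 - 5*r*z - z^2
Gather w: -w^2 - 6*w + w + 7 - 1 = -w^2 - 5*w + 6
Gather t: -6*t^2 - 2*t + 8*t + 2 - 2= -6*t^2 + 6*t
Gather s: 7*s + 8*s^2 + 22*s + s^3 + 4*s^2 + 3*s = s^3 + 12*s^2 + 32*s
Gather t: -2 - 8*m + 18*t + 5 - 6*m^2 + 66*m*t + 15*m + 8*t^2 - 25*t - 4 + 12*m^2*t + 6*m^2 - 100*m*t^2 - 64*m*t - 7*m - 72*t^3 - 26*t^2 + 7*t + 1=-72*t^3 + t^2*(-100*m - 18) + t*(12*m^2 + 2*m)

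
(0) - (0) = 0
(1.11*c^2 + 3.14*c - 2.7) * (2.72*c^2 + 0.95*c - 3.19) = 3.0192*c^4 + 9.5953*c^3 - 7.9019*c^2 - 12.5816*c + 8.613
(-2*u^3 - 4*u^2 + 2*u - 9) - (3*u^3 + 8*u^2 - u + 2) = -5*u^3 - 12*u^2 + 3*u - 11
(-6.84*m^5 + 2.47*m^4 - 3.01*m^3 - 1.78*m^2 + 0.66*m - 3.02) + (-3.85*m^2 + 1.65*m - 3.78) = -6.84*m^5 + 2.47*m^4 - 3.01*m^3 - 5.63*m^2 + 2.31*m - 6.8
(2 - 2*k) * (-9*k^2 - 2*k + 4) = 18*k^3 - 14*k^2 - 12*k + 8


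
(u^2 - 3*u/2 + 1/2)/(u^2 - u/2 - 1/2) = (2*u - 1)/(2*u + 1)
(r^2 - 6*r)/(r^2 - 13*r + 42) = r/(r - 7)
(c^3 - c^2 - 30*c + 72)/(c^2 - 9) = (c^2 + 2*c - 24)/(c + 3)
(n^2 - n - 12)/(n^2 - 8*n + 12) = (n^2 - n - 12)/(n^2 - 8*n + 12)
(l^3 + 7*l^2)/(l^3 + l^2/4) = 4*(l + 7)/(4*l + 1)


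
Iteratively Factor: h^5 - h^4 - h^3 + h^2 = (h + 1)*(h^4 - 2*h^3 + h^2) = (h - 1)*(h + 1)*(h^3 - h^2) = h*(h - 1)*(h + 1)*(h^2 - h) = h^2*(h - 1)*(h + 1)*(h - 1)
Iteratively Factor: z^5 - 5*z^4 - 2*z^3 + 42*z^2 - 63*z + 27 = (z - 1)*(z^4 - 4*z^3 - 6*z^2 + 36*z - 27) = (z - 3)*(z - 1)*(z^3 - z^2 - 9*z + 9) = (z - 3)^2*(z - 1)*(z^2 + 2*z - 3) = (z - 3)^2*(z - 1)*(z + 3)*(z - 1)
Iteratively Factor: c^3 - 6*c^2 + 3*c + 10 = (c + 1)*(c^2 - 7*c + 10) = (c - 5)*(c + 1)*(c - 2)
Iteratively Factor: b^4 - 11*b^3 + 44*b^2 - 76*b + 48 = (b - 3)*(b^3 - 8*b^2 + 20*b - 16) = (b - 3)*(b - 2)*(b^2 - 6*b + 8) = (b - 4)*(b - 3)*(b - 2)*(b - 2)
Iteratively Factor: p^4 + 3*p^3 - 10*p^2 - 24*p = (p + 4)*(p^3 - p^2 - 6*p) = (p - 3)*(p + 4)*(p^2 + 2*p) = p*(p - 3)*(p + 4)*(p + 2)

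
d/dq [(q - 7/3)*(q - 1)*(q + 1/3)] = 3*q^2 - 6*q + 11/9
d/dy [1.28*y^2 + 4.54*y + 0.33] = 2.56*y + 4.54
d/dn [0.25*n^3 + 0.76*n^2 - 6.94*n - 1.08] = 0.75*n^2 + 1.52*n - 6.94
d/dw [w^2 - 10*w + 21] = 2*w - 10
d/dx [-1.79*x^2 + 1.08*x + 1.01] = 1.08 - 3.58*x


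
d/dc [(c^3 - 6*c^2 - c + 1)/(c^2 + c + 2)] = (c^4 + 2*c^3 + c^2 - 26*c - 3)/(c^4 + 2*c^3 + 5*c^2 + 4*c + 4)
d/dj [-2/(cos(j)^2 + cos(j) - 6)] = -2*(2*cos(j) + 1)*sin(j)/(cos(j)^2 + cos(j) - 6)^2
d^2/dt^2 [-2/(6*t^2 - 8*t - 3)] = 8*(-18*t^2 + 24*t + 8*(3*t - 2)^2 + 9)/(-6*t^2 + 8*t + 3)^3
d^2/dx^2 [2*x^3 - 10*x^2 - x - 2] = 12*x - 20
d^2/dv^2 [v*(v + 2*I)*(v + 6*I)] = 6*v + 16*I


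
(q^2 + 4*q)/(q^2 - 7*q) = (q + 4)/(q - 7)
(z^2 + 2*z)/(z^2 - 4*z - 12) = z/(z - 6)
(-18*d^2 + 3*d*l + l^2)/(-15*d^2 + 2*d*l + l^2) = (6*d + l)/(5*d + l)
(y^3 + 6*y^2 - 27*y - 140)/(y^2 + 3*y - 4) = (y^2 + 2*y - 35)/(y - 1)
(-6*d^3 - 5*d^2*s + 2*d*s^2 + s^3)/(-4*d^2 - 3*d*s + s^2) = (-6*d^2 + d*s + s^2)/(-4*d + s)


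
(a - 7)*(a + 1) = a^2 - 6*a - 7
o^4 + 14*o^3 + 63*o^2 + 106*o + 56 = (o + 1)*(o + 2)*(o + 4)*(o + 7)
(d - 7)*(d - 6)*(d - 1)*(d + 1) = d^4 - 13*d^3 + 41*d^2 + 13*d - 42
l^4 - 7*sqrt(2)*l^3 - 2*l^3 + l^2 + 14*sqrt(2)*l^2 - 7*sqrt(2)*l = l*(l - 1)^2*(l - 7*sqrt(2))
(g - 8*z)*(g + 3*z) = g^2 - 5*g*z - 24*z^2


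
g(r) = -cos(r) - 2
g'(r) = sin(r)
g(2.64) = -1.12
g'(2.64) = 0.48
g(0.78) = -2.71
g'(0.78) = 0.70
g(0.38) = -2.93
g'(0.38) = 0.37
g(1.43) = -2.14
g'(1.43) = 0.99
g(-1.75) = -1.82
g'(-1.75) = -0.98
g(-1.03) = -2.51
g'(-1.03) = -0.86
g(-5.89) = -2.92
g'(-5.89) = 0.38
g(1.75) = -1.82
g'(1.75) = 0.98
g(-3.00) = -1.01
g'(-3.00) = -0.14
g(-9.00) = -1.09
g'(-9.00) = -0.41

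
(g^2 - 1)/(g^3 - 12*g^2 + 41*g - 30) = (g + 1)/(g^2 - 11*g + 30)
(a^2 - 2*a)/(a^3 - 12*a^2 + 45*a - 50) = a/(a^2 - 10*a + 25)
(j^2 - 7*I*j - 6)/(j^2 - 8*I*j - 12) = (j - I)/(j - 2*I)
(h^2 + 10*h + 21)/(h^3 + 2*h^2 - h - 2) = (h^2 + 10*h + 21)/(h^3 + 2*h^2 - h - 2)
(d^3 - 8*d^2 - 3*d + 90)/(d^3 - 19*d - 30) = (d - 6)/(d + 2)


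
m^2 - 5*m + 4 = (m - 4)*(m - 1)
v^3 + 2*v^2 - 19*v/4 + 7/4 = (v - 1)*(v - 1/2)*(v + 7/2)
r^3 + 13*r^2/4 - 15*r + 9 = (r - 2)*(r - 3/4)*(r + 6)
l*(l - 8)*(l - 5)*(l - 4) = l^4 - 17*l^3 + 92*l^2 - 160*l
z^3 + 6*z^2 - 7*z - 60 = (z - 3)*(z + 4)*(z + 5)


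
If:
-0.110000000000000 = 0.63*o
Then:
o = -0.17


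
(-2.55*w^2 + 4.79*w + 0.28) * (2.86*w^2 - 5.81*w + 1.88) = -7.293*w^4 + 28.5149*w^3 - 31.8231*w^2 + 7.3784*w + 0.5264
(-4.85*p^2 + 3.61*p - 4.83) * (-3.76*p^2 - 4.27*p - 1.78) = 18.236*p^4 + 7.1359*p^3 + 11.3791*p^2 + 14.1983*p + 8.5974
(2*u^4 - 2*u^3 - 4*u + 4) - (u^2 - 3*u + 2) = 2*u^4 - 2*u^3 - u^2 - u + 2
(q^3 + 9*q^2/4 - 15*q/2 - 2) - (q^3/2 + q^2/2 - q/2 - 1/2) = q^3/2 + 7*q^2/4 - 7*q - 3/2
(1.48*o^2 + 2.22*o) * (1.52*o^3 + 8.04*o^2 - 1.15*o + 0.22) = 2.2496*o^5 + 15.2736*o^4 + 16.1468*o^3 - 2.2274*o^2 + 0.4884*o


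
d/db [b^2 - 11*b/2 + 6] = 2*b - 11/2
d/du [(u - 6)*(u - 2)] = 2*u - 8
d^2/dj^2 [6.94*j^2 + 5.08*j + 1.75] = 13.8800000000000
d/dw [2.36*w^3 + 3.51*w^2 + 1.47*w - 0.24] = 7.08*w^2 + 7.02*w + 1.47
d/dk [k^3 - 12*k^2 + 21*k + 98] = 3*k^2 - 24*k + 21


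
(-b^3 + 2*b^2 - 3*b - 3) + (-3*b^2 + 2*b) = -b^3 - b^2 - b - 3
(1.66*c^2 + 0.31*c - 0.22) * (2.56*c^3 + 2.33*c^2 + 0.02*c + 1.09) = 4.2496*c^5 + 4.6614*c^4 + 0.1923*c^3 + 1.303*c^2 + 0.3335*c - 0.2398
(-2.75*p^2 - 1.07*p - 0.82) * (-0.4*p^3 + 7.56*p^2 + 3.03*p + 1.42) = 1.1*p^5 - 20.362*p^4 - 16.0937*p^3 - 13.3463*p^2 - 4.004*p - 1.1644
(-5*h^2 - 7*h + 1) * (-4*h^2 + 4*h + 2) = 20*h^4 + 8*h^3 - 42*h^2 - 10*h + 2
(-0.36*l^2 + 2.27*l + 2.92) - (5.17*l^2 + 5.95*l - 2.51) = -5.53*l^2 - 3.68*l + 5.43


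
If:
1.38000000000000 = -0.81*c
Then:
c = -1.70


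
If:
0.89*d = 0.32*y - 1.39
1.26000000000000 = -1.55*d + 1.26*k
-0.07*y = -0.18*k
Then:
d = 4.64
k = 6.71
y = 17.25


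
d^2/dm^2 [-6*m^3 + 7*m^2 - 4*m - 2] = 14 - 36*m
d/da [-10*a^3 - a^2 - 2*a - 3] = -30*a^2 - 2*a - 2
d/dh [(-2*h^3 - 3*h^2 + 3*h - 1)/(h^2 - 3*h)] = (-2*h^4 + 12*h^3 + 6*h^2 + 2*h - 3)/(h^2*(h^2 - 6*h + 9))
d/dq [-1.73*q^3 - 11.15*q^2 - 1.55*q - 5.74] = -5.19*q^2 - 22.3*q - 1.55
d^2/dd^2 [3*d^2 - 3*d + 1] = 6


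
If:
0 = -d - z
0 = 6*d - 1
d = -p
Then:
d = 1/6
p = -1/6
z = -1/6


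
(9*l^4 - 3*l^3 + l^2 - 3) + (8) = 9*l^4 - 3*l^3 + l^2 + 5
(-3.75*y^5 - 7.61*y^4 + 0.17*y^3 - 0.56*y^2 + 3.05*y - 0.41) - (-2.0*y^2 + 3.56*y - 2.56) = -3.75*y^5 - 7.61*y^4 + 0.17*y^3 + 1.44*y^2 - 0.51*y + 2.15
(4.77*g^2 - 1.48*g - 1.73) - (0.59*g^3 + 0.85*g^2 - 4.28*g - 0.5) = -0.59*g^3 + 3.92*g^2 + 2.8*g - 1.23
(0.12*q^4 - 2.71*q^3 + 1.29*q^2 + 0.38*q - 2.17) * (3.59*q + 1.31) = 0.4308*q^5 - 9.5717*q^4 + 1.081*q^3 + 3.0541*q^2 - 7.2925*q - 2.8427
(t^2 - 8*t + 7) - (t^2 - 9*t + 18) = t - 11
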